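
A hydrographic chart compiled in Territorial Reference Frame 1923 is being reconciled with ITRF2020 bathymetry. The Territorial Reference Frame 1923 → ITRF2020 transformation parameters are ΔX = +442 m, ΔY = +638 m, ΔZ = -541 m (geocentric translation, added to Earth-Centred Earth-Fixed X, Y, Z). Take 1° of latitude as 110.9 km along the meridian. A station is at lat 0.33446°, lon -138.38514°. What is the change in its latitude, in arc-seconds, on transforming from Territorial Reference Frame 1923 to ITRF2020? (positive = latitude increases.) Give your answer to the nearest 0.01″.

Δφ = -17.42″

sin φ = 0.005837, cos φ = 0.999983, sin λ = -0.664120, cos λ = -0.747626.
North component: ΔN = −sin φ cos λ·ΔX − sin φ sin λ·ΔY + cos φ·ΔZ = −(0.005837)(-0.747626)(442) − (0.005837)(-0.664120)(638) + (0.999983)(-541) = -536.59 m.
1° of latitude spans 110900 m, so Δφ = -536.59 / 110900 × 3600 = -17.419″.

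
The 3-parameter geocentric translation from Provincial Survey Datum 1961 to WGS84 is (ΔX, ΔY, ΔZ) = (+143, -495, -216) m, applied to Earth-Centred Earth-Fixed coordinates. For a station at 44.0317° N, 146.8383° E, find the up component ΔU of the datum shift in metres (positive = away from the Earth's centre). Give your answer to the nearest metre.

ΔU = -431 m

At φ = 44.0317°, λ = 146.8383°: sin φ = 0.695056, cos φ = 0.718955, sin λ = 0.547004, cos λ = -0.837130.
ΔU = cos φ cos λ·ΔX + cos φ sin λ·ΔY + sin φ·ΔZ = (0.718955)(-0.837130)(143) + (0.718955)(0.547004)(-495) + (0.695056)(-216) = -430.87 m.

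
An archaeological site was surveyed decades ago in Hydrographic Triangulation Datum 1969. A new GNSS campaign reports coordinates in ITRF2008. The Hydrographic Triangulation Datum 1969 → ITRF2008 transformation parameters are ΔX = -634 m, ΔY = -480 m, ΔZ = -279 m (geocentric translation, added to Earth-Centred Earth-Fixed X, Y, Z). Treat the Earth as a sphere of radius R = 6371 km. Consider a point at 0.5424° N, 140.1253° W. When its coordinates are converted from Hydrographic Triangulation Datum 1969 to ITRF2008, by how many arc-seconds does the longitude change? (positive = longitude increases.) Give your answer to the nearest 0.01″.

Δλ = -1.23″

sin φ = 0.009467, cos φ = 0.999955, sin λ = -0.641111, cos λ = -0.767448.
East component: ΔE = −sin λ·ΔX + cos λ·ΔY = −(-0.641111)(-634) + (-0.767448)(-480) = -38.09 m.
1° of latitude spans πR/180 = 111195 m; at latitude φ, 1° of longitude spans that × cos φ = 111189.9 m, so Δλ = -38.09 / 111189.9 × 3600 = -1.233″.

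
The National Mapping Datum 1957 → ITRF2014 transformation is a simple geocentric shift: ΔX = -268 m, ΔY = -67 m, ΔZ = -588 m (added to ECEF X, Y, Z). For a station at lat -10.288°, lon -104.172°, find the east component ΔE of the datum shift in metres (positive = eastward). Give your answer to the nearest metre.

At φ = -10.288°, λ = -104.172°: sin φ = -0.178596, cos φ = 0.983922, sin λ = -0.969565, cos λ = -0.244834.
ΔE = −sin λ·ΔX + cos λ·ΔY = −(-0.969565)·(-268) + (-0.244834)·(-67) = -243.44 m.

ΔE = -243 m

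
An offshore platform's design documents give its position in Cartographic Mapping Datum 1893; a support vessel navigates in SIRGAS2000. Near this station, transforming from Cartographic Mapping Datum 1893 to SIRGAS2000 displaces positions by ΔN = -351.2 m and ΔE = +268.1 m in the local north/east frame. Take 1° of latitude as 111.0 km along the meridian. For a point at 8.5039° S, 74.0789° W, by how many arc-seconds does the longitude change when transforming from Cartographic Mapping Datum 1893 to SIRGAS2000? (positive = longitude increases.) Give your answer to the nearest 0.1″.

At latitude -8.5039°, cos φ = 0.989006.
1° of longitude at this latitude = 111.0 × cos φ = 109.78 km, so Δλ = 268.1 / 109779.6 = 0.0024422° = 8.792″.

Δλ = 8.8″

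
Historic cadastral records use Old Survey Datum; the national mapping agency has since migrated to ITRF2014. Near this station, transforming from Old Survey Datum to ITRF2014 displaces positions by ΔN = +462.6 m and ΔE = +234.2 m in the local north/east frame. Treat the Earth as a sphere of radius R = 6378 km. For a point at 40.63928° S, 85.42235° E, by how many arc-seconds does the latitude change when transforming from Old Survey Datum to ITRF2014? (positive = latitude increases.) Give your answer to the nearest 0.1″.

Δφ = 15.0″

On a sphere of radius R, 1 rad of latitude = R, so Δφ = ΔN / R = 462.6 / 6378000 = 7.2531e-05 rad = 14.961″.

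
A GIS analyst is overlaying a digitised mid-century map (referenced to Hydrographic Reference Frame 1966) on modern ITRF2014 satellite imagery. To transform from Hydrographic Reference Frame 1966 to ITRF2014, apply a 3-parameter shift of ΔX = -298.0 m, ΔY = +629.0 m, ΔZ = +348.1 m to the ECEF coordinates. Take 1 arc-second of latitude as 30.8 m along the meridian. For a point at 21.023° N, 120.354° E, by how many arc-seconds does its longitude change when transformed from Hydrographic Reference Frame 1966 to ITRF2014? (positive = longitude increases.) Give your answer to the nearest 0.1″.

Δλ = -2.1″

sin φ = 0.358743, cos φ = 0.933436, sin λ = 0.862920, cos λ = -0.505341.
East component: ΔE = −sin λ·ΔX + cos λ·ΔY = −(0.862920)(-298.0) + (-0.505341)(629.0) = -60.71 m.
1° of latitude spans 3600 × 30.80 = 110880 m; at latitude φ, 1° of longitude spans that × cos φ = 103499.4 m, so Δλ = -60.71 / 103499.4 × 3600 = -2.112″.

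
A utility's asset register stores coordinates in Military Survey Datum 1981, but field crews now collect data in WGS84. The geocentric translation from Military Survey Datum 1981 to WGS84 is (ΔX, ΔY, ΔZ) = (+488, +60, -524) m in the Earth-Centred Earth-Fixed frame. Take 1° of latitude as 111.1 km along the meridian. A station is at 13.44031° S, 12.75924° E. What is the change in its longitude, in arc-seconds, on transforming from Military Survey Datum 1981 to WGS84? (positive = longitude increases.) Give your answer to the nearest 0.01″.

sin φ = -0.232432, cos φ = 0.972613, sin λ = 0.220855, cos λ = 0.975307.
East component: ΔE = −sin λ·ΔX + cos λ·ΔY = −(0.220855)(488) + (0.975307)(60) = -49.26 m.
1° of latitude spans 111100 m; at latitude φ, 1° of longitude spans that × cos φ = 108057.3 m, so Δλ = -49.26 / 108057.3 × 3600 = -1.641″.

Δλ = -1.64″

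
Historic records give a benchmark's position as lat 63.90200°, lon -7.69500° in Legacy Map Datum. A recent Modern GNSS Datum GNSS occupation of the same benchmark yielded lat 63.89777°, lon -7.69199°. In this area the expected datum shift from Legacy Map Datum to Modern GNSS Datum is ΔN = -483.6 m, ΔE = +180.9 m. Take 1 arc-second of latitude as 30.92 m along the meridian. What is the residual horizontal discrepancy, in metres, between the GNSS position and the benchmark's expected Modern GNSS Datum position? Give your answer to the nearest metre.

36 m

Observed coordinate differences: Δφ = -0.00423°, Δλ = +0.00301°.
Converting to metres (1° lat = 111312 m, cos φ = 0.439908): observed ΔN = -470.8 m, observed ΔE = 147.4 m.
Subtracting the expected shift leaves a residual of -470.8 − (-483.6) = 12.8 m north and 147.4 − (180.9) = -33.5 m east.
Residual distance = √(12.8² + (-33.5)²) = 35.9 m.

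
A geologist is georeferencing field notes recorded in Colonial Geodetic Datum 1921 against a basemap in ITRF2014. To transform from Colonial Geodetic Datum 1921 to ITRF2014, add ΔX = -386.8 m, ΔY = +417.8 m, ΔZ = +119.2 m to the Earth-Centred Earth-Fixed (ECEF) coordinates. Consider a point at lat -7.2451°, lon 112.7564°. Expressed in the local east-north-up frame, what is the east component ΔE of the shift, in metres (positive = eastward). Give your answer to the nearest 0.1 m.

The local east axis at (φ, λ) is (−sin λ, cos λ, 0), so ΔE = −sin(112.7564°)·(-386.8) + cos(112.7564°)·417.8 = 195.08 m.

ΔE = 195.1 m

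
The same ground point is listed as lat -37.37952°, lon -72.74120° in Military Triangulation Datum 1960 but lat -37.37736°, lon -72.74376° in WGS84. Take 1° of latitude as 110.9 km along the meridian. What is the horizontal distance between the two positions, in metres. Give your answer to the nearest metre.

329 m

Δφ = -37.37736° − -37.37952° = +0.00216°; Δλ = -72.74376° − -72.74120° = -0.00256°.
ΔN = Δφ × 110900 = 239.5 m; ΔE = Δλ × 110900 × cos(-37.37952°) = -0.00256 × 110900 × 0.794632 = -225.6 m.
Distance = √(ΔE² + ΔN²) = √((-225.6)² + 239.5²) = 329.1 m.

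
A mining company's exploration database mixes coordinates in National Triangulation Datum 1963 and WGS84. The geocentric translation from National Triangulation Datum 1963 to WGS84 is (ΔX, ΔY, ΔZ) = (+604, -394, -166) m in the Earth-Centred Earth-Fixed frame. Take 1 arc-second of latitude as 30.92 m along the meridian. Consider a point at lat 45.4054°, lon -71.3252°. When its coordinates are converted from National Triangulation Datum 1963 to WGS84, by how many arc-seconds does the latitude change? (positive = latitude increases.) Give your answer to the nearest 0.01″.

Δφ = -16.82″

sin φ = 0.712092, cos φ = 0.702086, sin λ = -0.947351, cos λ = 0.320196.
North component: ΔN = −sin φ cos λ·ΔX − sin φ sin λ·ΔY + cos φ·ΔZ = −(0.712092)(0.320196)(604) − (0.712092)(-0.947351)(-394) + (0.702086)(-166) = -520.06 m.
1° of latitude spans 3600 × 30.92 = 111312 m, so Δφ = -520.06 / 111312 × 3600 = -16.819″.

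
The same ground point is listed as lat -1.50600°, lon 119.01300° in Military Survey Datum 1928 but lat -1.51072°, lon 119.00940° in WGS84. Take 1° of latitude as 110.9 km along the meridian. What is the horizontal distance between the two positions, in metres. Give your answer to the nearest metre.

Δφ = -1.51072° − -1.50600° = -0.00472°; Δλ = 119.00940° − 119.01300° = -0.00360°.
ΔN = Δφ × 110900 = -523.4 m; ΔE = Δλ × 110900 × cos(-1.50600°) = -0.00360 × 110900 × 0.999655 = -399.1 m.
Distance = √(ΔE² + ΔN²) = √((-399.1)² + (-523.4)²) = 658.2 m.

658 m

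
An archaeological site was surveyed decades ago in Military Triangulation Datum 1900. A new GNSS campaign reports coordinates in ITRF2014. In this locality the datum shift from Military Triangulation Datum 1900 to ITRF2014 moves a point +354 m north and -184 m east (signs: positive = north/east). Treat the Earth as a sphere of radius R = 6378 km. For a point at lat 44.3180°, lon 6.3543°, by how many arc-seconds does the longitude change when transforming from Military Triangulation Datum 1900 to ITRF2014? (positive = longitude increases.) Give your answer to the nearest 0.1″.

Δλ = -8.3″

At latitude 44.3180°, cos φ = 0.715473.
One radian of longitude at latitude φ spans R cos φ, so Δλ = ΔE / (R cos φ) = -184.0 / (6378000 × 0.715473) = -4.0322e-05 rad = -8.317″.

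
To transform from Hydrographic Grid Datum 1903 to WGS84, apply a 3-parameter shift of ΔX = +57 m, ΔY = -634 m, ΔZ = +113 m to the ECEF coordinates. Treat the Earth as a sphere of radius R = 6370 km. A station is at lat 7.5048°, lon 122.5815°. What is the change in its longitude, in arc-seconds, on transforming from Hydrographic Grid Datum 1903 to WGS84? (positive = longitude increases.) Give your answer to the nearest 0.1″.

sin φ = 0.130609, cos φ = 0.991434, sin λ = 0.842626, cos λ = -0.538499.
East component: ΔE = −sin λ·ΔX + cos λ·ΔY = −(0.842626)(57) + (-0.538499)(-634) = 293.38 m.
1° of latitude spans πR/180 = 111177 m; at latitude φ, 1° of longitude spans that × cos φ = 110225.1 m, so Δλ = 293.38 / 110225.1 × 3600 = 9.582″.

Δλ = 9.6″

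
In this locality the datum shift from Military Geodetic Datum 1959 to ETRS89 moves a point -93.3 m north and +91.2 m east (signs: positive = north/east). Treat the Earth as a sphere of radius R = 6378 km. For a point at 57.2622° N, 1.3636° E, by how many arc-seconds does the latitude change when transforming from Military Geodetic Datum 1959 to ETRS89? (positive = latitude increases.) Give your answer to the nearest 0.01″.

On a sphere of radius R, 1 rad of latitude = R, so Δφ = ΔN / R = -93.3 / 6378000 = -1.4628e-05 rad = -3.017″.

Δφ = -3.02″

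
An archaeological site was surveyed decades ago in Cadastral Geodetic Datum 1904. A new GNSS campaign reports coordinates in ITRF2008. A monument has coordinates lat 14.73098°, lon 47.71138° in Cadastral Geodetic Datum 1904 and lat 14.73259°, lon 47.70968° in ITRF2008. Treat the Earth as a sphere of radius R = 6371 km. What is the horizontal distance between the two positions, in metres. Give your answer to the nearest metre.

256 m

Δφ = 14.73259° − 14.73098° = +0.00161°; Δλ = 47.70968° − 47.71138° = -0.00170°.
1° along a meridian = πR/180 = 111195 m.
ΔN = Δφ × 111195 = 179.0 m; ΔE = Δλ × 111195 × cos(14.73098°) = -0.00170 × 111195 × 0.967130 = -182.8 m.
Distance = √(ΔE² + ΔN²) = √((-182.8)² + 179.0²) = 255.9 m.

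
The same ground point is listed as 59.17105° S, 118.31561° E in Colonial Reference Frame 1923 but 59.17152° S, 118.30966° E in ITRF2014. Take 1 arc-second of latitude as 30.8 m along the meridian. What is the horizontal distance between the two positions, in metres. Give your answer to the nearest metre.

342 m

Δφ = -59.17152° − -59.17105° = -0.00047°; Δλ = 118.30966° − 118.31561° = -0.00595°.
1° of latitude = 3600 × 30.80 = 110880 m.
ΔN = Δφ × 110880 = -52.1 m; ΔE = Δλ × 110880 × cos(-59.17105°) = -0.00595 × 110880 × 0.512477 = -338.1 m.
Distance = √(ΔE² + ΔN²) = √((-338.1)² + (-52.1)²) = 342.1 m.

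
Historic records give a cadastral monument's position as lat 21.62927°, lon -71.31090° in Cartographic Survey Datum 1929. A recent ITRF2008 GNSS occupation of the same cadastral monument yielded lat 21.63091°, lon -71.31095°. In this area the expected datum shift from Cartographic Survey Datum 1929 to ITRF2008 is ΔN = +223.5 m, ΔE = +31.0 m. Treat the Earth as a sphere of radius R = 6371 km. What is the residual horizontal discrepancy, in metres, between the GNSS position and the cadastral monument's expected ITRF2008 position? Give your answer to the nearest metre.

Observed coordinate differences: Δφ = +0.00164°, Δλ = -0.00005°.
Converting to metres (1° lat = 111195 m, cos φ = 0.929588): observed ΔN = 182.4 m, observed ΔE = -5.2 m.
Subtracting the expected shift leaves a residual of 182.4 − (223.5) = -41.1 m north and -5.2 − (31.0) = -36.2 m east.
Residual distance = √((-41.1)² + (-36.2)²) = 54.8 m.

55 m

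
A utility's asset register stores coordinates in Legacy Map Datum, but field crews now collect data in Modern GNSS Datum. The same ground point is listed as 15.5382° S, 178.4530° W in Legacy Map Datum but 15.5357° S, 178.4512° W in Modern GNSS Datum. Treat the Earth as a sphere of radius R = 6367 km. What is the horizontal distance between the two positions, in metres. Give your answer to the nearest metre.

Δφ = -15.5357° − -15.5382° = +0.0025°; Δλ = -178.4512° − -178.4530° = +0.0018°.
1° along a meridian = πR/180 = 111125 m.
ΔN = Δφ × 111125 = 277.8 m; ΔE = Δλ × 111125 × cos(-15.5382°) = +0.0018 × 111125 × 0.963452 = 192.7 m.
Distance = √(ΔE² + ΔN²) = √(192.7² + 277.8²) = 338.1 m.

338 m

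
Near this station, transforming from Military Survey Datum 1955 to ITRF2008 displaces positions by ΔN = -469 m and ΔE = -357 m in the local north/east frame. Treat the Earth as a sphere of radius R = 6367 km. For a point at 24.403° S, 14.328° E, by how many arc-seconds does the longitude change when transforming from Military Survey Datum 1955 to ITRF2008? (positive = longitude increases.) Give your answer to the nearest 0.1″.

At latitude -24.403°, cos φ = 0.910662.
One radian of longitude at latitude φ spans R cos φ, so Δλ = ΔE / (R cos φ) = -357.0 / (6367000 × 0.910662) = -6.1571e-05 rad = -12.700″.

Δλ = -12.7″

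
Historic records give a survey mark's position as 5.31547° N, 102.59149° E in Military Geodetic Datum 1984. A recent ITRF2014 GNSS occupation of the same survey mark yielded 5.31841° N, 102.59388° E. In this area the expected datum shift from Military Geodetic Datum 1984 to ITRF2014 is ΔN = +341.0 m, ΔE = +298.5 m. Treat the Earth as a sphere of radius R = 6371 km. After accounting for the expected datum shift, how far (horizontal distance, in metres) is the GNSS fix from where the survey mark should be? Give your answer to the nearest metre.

37 m

Observed coordinate differences: Δφ = +0.00294°, Δλ = +0.00239°.
Converting to metres (1° lat = 111195 m, cos φ = 0.995700): observed ΔN = 326.9 m, observed ΔE = 264.6 m.
Subtracting the expected shift leaves a residual of 326.9 − (341.0) = -14.1 m north and 264.6 − (298.5) = -33.9 m east.
Residual distance = √((-14.1)² + (-33.9)²) = 36.7 m.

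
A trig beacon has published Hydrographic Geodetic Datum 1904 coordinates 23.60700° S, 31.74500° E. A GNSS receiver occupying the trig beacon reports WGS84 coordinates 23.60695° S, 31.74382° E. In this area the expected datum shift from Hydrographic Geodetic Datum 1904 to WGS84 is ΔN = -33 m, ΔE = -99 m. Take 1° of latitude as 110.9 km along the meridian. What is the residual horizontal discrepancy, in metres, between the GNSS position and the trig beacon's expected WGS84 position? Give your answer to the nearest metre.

Observed coordinate differences: Δφ = +0.00005°, Δλ = -0.00118°.
Converting to metres (1° lat = 110900 m, cos φ = 0.916314): observed ΔN = 5.5 m, observed ΔE = -119.9 m.
Subtracting the expected shift leaves a residual of 5.5 − (-33) = 38.5 m north and -119.9 − (-99) = -20.9 m east.
Residual distance = √(38.5² + (-20.9)²) = 43.9 m.

44 m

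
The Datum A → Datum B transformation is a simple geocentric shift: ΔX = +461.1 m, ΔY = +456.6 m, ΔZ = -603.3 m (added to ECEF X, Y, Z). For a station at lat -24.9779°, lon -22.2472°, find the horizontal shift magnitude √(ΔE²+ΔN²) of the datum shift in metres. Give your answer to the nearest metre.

742 m

At φ = -24.9779°, λ = -22.2472°: sin φ = -0.422269, cos φ = 0.906471, sin λ = -0.378603, cos λ = 0.925559.
ΔE = −sin λ·ΔX + cos λ·ΔY = −(-0.378603)·(461.1) + (0.925559)·(456.6) = 597.18 m.
ΔN = −sin φ cos λ·ΔX − sin φ sin λ·ΔY + cos φ·ΔZ = −(-0.422269)(0.925559)(461.1) − (-0.422269)(-0.378603)(456.6) + (0.906471)(-603.3) = -439.66 m.
Horizontal magnitude = √(ΔE² + ΔN²) = √(597.18² + (-439.66)²) = 741.57 m.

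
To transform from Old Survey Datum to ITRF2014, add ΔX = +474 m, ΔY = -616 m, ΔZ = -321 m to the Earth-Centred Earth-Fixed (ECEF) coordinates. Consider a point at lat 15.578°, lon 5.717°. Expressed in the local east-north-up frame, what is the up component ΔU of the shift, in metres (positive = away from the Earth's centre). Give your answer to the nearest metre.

ΔU = 309 m

The local up (radial) axis is (cos φ cos λ, cos φ sin λ, sin φ), giving ΔU = 454.317 − 59.109 − 86.205 = 309.00 m.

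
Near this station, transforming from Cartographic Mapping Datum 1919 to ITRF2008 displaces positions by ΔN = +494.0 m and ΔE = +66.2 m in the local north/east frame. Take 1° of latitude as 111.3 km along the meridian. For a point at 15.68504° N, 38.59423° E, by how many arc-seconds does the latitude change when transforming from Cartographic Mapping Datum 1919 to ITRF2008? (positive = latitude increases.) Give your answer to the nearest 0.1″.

1° of latitude = 111.3 km, so Δφ = 494.0 / 111300 = 0.0044385° = 15.978″.

Δφ = 16.0″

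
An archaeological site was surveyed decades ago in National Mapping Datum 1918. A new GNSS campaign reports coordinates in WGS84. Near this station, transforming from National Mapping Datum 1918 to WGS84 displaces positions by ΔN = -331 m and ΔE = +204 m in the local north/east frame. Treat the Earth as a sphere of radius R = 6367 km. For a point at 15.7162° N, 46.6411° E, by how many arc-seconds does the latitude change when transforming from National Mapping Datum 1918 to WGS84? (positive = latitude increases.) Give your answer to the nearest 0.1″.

On a sphere of radius R, 1 rad of latitude = R, so Δφ = ΔN / R = -331.0 / 6367000 = -5.1987e-05 rad = -10.723″.

Δφ = -10.7″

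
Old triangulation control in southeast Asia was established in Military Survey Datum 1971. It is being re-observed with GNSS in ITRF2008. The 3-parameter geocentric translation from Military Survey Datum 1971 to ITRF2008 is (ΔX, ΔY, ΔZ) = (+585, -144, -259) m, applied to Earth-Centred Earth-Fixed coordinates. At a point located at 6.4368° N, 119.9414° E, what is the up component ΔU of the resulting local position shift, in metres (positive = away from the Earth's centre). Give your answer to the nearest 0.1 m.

At φ = 6.4368°, λ = 119.9414°: sin φ = 0.112107, cos φ = 0.993696, sin λ = 0.866536, cos λ = -0.499114.
ΔU = cos φ cos λ·ΔX + cos φ sin λ·ΔY + sin φ·ΔZ = (0.993696)(-0.499114)(585) + (0.993696)(0.866536)(-144) + (0.112107)(-259) = -443.17 m.

ΔU = -443.2 m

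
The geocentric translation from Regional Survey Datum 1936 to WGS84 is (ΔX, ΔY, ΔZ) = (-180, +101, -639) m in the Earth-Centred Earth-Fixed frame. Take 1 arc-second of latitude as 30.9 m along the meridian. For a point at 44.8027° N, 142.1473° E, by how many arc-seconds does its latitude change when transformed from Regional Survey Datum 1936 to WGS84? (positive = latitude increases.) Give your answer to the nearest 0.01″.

sin φ = 0.704668, cos φ = 0.709538, sin λ = 0.613634, cos λ = -0.789591.
North component: ΔN = −sin φ cos λ·ΔX − sin φ sin λ·ΔY + cos φ·ΔZ = −(0.704668)(-0.789591)(-180) − (0.704668)(0.613634)(101) + (0.709538)(-639) = -597.22 m.
1° of latitude spans 3600 × 30.90 = 111240 m, so Δφ = -597.22 / 111240 × 3600 = -19.327″.

Δφ = -19.33″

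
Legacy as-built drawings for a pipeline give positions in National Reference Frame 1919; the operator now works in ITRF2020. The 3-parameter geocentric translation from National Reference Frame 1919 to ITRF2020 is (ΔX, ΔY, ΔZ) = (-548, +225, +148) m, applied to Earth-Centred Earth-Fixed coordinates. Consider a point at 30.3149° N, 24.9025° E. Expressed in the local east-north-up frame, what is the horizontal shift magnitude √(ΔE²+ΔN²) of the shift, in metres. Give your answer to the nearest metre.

At φ = 30.3149°, λ = 24.9025°: sin φ = 0.504752, cos φ = 0.863264, sin λ = 0.421075, cos λ = 0.907026.
ΔE = −sin λ·ΔX + cos λ·ΔY = −(0.421075)·(-548) + (0.907026)·(225) = 434.83 m.
ΔN = −sin φ cos λ·ΔX − sin φ sin λ·ΔY + cos φ·ΔZ = −(0.504752)(0.907026)(-548) − (0.504752)(0.421075)(225) + (0.863264)(148) = 330.83 m.
Horizontal magnitude = √(ΔE² + ΔN²) = √(434.83² + 330.83²) = 546.37 m.

546 m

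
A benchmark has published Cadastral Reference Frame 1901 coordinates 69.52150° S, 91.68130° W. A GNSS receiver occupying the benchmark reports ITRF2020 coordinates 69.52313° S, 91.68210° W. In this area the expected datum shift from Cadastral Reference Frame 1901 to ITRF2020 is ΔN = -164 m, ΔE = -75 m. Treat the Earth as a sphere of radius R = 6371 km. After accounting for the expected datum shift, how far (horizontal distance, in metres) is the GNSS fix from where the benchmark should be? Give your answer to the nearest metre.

Observed coordinate differences: Δφ = -0.00163°, Δλ = -0.00080°.
Converting to metres (1° lat = 111195 m, cos φ = 0.349856): observed ΔN = -181.2 m, observed ΔE = -31.1 m.
Subtracting the expected shift leaves a residual of -181.2 − (-164) = -17.2 m north and -31.1 − (-75) = 43.9 m east.
Residual distance = √((-17.2)² + 43.9²) = 47.1 m.

47 m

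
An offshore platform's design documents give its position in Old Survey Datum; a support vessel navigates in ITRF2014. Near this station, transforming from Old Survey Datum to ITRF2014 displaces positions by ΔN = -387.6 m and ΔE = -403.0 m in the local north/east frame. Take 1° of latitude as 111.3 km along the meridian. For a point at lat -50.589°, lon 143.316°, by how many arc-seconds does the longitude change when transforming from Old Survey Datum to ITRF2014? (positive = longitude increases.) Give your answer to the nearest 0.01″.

At latitude -50.589°, cos φ = 0.634879.
1° of longitude at this latitude = 111.3 × cos φ = 70.66 km, so Δλ = -403.0 / 70662.0 = -0.0057032° = -20.532″.

Δλ = -20.53″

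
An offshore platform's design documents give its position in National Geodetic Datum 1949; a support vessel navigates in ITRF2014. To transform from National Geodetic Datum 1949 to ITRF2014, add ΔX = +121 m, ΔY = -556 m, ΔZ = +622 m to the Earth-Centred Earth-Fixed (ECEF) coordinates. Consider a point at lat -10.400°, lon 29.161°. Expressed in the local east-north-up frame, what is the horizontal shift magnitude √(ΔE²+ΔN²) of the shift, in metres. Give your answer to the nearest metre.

At φ = -10.400°, λ = 29.161°: sin φ = -0.180519, cos φ = 0.983571, sin λ = 0.487265, cos λ = 0.873254.
ΔE = −sin λ·ΔX + cos λ·ΔY = −(0.487265)·(121) + (0.873254)·(-556) = -544.49 m.
ΔN = −sin φ cos λ·ΔX − sin φ sin λ·ΔY + cos φ·ΔZ = −(-0.180519)(0.873254)(121) − (-0.180519)(0.487265)(-556) + (0.983571)(622) = 581.95 m.
Horizontal magnitude = √(ΔE² + ΔN²) = √((-544.49)² + 581.95²) = 796.95 m.

797 m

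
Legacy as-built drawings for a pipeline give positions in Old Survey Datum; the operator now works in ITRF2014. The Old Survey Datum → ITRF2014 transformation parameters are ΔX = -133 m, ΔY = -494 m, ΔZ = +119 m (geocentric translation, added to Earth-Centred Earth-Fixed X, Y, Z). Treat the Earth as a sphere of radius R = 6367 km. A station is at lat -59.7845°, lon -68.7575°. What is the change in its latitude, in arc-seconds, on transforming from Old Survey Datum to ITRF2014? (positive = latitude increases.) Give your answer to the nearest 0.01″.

sin φ = -0.864139, cos φ = 0.503254, sin λ = -0.932055, cos λ = 0.362316.
North component: ΔN = −sin φ cos λ·ΔX − sin φ sin λ·ΔY + cos φ·ΔZ = −(-0.864139)(0.362316)(-133) − (-0.864139)(-0.932055)(-494) + (0.503254)(119) = 416.13 m.
1° of latitude spans πR/180 = 111125 m, so Δφ = 416.13 / 111125 × 3600 = 13.481″.

Δφ = 13.48″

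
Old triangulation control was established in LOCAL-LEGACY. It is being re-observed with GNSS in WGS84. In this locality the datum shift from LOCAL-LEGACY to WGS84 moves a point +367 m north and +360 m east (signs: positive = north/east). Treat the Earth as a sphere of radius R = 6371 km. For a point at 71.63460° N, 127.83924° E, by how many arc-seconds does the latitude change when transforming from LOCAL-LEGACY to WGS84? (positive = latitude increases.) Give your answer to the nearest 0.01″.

On a sphere of radius R, 1 rad of latitude = R, so Δφ = ΔN / R = 367.0 / 6371000 = 5.7605e-05 rad = 11.882″.

Δφ = 11.88″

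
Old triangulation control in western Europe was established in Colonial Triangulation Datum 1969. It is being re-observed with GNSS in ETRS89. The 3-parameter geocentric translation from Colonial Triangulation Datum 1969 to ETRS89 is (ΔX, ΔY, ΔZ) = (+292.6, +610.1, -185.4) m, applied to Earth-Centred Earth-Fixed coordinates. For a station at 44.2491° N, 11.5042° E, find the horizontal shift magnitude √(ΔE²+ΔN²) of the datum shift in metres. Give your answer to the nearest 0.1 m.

682.3 m

At φ = 44.2491°, λ = 11.5042°: sin φ = 0.697779, cos φ = 0.716313, sin λ = 0.199440, cos λ = 0.979910.
ΔE = −sin λ·ΔX + cos λ·ΔY = −(0.199440)·(292.6) + (0.979910)·(610.1) = 539.49 m.
ΔN = −sin φ cos λ·ΔX − sin φ sin λ·ΔY + cos φ·ΔZ = −(0.697779)(0.979910)(292.6) − (0.697779)(0.199440)(610.1) + (0.716313)(-185.4) = -417.78 m.
Horizontal magnitude = √(ΔE² + ΔN²) = √(539.49² + (-417.78)²) = 682.34 m.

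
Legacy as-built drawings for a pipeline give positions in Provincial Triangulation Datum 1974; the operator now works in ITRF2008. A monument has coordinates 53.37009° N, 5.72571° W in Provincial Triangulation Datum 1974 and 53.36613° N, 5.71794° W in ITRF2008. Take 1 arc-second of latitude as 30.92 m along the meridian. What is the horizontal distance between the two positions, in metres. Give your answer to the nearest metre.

679 m

Δφ = 53.36613° − 53.37009° = -0.00396°; Δλ = -5.71794° − -5.72571° = +0.00777°.
1° of latitude = 3600 × 30.92 = 111312 m.
ΔN = Δφ × 111312 = -440.8 m; ΔE = Δλ × 111312 × cos(53.37009°) = +0.00777 × 111312 × 0.596644 = 516.0 m.
Distance = √(ΔE² + ΔN²) = √(516.0² + (-440.8)²) = 678.7 m.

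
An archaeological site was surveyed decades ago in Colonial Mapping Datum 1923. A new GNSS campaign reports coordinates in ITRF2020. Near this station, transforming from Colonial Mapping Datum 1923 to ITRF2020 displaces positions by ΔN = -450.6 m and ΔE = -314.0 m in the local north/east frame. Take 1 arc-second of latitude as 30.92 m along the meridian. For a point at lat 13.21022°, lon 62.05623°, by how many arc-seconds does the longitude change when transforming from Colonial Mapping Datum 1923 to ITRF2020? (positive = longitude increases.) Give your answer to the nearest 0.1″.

Δλ = -10.4″

At latitude 13.21022°, cos φ = 0.973538.
1″ of longitude at this latitude = 30.92 × cos φ = 30.1018 m, so Δλ = -314.0 / 30.1018 = -10.431″.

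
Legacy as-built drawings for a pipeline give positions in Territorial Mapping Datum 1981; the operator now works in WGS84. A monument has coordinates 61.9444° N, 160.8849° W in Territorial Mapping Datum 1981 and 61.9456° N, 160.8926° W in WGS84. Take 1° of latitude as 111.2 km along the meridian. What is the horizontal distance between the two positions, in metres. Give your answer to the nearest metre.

424 m

Δφ = 61.9456° − 61.9444° = +0.0012°; Δλ = -160.8926° − -160.8849° = -0.0077°.
ΔN = Δφ × 111200 = 133.4 m; ΔE = Δλ × 111200 × cos(61.9444°) = -0.0077 × 111200 × 0.470328 = -402.7 m.
Distance = √(ΔE² + ΔN²) = √((-402.7)² + 133.4²) = 424.2 m.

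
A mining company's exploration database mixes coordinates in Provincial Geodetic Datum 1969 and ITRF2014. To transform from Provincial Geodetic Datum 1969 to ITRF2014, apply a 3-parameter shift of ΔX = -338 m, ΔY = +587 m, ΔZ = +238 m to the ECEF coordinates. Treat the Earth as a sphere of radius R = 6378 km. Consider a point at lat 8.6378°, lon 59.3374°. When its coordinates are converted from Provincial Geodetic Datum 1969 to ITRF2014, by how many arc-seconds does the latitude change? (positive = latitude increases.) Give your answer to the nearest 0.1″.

sin φ = 0.150188, cos φ = 0.988658, sin λ = 0.860185, cos λ = 0.509982.
North component: ΔN = −sin φ cos λ·ΔX − sin φ sin λ·ΔY + cos φ·ΔZ = −(0.150188)(0.509982)(-338) − (0.150188)(0.860185)(587) + (0.988658)(238) = 185.35 m.
1° of latitude spans πR/180 = 111317 m, so Δφ = 185.35 / 111317 × 3600 = 5.994″.

Δφ = 6.0″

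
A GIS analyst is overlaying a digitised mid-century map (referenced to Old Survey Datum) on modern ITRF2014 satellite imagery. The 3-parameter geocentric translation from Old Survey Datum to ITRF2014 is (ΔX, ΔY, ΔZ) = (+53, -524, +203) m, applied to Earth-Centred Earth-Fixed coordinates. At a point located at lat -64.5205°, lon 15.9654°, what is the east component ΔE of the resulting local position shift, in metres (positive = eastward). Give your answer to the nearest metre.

The local east axis at (φ, λ) is (−sin λ, cos λ, 0), so ΔE = −sin(15.9654°)·53 + cos(15.9654°)·(-524) = -518.37 m.

ΔE = -518 m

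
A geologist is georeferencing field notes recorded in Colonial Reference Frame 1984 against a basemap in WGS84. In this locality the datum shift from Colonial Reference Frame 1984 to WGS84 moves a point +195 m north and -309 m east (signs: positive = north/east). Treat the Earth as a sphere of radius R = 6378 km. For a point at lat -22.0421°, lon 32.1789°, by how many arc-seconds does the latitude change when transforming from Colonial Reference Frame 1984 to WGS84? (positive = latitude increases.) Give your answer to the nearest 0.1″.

On a sphere of radius R, 1 rad of latitude = R, so Δφ = ΔN / R = 195.0 / 6378000 = 3.0574e-05 rad = 6.306″.

Δφ = 6.3″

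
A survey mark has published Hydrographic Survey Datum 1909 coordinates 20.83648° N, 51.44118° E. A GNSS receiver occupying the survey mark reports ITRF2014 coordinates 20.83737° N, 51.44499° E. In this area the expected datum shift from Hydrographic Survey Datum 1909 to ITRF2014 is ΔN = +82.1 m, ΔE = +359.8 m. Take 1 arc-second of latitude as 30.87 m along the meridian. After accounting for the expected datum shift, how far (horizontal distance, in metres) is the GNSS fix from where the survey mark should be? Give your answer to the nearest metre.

40 m

Observed coordinate differences: Δφ = +0.00089°, Δλ = +0.00381°.
Converting to metres (1° lat = 111132 m, cos φ = 0.934599): observed ΔN = 98.9 m, observed ΔE = 395.7 m.
Subtracting the expected shift leaves a residual of 98.9 − (82.1) = 16.8 m north and 395.7 − (359.8) = 35.9 m east.
Residual distance = √(16.8² + 35.9²) = 39.7 m.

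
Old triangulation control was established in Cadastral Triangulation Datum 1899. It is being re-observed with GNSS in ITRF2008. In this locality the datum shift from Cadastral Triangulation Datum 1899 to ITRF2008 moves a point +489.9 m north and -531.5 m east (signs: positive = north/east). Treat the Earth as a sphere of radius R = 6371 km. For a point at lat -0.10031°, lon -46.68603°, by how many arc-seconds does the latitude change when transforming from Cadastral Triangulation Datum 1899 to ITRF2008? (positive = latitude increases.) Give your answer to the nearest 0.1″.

Δφ = 15.9″

On a sphere of radius R, 1 rad of latitude = R, so Δφ = ΔN / R = 489.9 / 6371000 = 7.6895e-05 rad = 15.861″.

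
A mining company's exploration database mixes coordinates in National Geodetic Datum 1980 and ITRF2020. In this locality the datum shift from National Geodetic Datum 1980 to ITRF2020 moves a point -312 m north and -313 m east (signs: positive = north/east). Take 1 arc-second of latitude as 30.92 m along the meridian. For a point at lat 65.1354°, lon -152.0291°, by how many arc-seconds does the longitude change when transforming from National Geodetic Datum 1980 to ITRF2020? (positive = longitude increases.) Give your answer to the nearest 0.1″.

At latitude 65.1354°, cos φ = 0.420475.
1″ of longitude at this latitude = 30.92 × cos φ = 13.0011 m, so Δλ = -313.0 / 13.0011 = -24.075″.

Δλ = -24.1″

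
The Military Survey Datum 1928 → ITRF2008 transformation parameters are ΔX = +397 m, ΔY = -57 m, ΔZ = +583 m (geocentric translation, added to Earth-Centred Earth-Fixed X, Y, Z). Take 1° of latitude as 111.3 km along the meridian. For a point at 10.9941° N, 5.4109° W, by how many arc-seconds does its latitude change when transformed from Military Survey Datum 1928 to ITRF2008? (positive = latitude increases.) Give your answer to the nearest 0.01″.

sin φ = 0.190708, cos φ = 0.981647, sin λ = -0.094298, cos λ = 0.995544.
North component: ΔN = −sin φ cos λ·ΔX − sin φ sin λ·ΔY + cos φ·ΔZ = −(0.190708)(0.995544)(397) − (0.190708)(-0.094298)(-57) + (0.981647)(583) = 495.90 m.
1° of latitude spans 111300 m, so Δφ = 495.90 / 111300 × 3600 = 16.040″.

Δφ = 16.04″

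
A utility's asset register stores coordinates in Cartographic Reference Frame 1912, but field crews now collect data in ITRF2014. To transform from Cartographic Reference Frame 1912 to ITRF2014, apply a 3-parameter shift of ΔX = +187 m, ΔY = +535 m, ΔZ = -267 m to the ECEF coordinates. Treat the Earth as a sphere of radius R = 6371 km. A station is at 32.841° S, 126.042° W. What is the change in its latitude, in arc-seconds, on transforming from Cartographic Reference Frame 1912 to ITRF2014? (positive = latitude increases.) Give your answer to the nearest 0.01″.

sin φ = -0.542310, cos φ = 0.840179, sin λ = -0.808586, cos λ = -0.588378.
North component: ΔN = −sin φ cos λ·ΔX − sin φ sin λ·ΔY + cos φ·ΔZ = −(-0.542310)(-0.588378)(187) − (-0.542310)(-0.808586)(535) + (0.840179)(-267) = -518.60 m.
1° of latitude spans πR/180 = 111195 m, so Δφ = -518.60 / 111195 × 3600 = -16.790″.

Δφ = -16.79″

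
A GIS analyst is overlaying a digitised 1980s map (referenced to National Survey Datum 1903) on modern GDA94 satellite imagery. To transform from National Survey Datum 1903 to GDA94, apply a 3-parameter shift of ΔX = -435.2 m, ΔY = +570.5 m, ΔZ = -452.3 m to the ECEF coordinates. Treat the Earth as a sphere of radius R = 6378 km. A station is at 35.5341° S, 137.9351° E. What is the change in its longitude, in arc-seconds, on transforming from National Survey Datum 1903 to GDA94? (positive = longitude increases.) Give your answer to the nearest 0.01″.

Δλ = -5.24″

sin φ = -0.581187, cos φ = 0.813770, sin λ = 0.669972, cos λ = -0.742386.
East component: ΔE = −sin λ·ΔX + cos λ·ΔY = −(0.669972)(-435.2) + (-0.742386)(570.5) = -131.96 m.
1° of latitude spans πR/180 = 111317 m; at latitude φ, 1° of longitude spans that × cos φ = 90586.5 m, so Δλ = -131.96 / 90586.5 × 3600 = -5.244″.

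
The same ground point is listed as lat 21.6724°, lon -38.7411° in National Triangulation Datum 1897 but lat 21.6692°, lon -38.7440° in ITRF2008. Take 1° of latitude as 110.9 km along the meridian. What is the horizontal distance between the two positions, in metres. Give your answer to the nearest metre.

464 m

Δφ = 21.6692° − 21.6724° = -0.0032°; Δλ = -38.7440° − -38.7411° = -0.0029°.
ΔN = Δφ × 110900 = -354.9 m; ΔE = Δλ × 110900 × cos(21.6724°) = -0.0029 × 110900 × 0.929311 = -298.9 m.
Distance = √(ΔE² + ΔN²) = √((-298.9)² + (-354.9)²) = 464.0 m.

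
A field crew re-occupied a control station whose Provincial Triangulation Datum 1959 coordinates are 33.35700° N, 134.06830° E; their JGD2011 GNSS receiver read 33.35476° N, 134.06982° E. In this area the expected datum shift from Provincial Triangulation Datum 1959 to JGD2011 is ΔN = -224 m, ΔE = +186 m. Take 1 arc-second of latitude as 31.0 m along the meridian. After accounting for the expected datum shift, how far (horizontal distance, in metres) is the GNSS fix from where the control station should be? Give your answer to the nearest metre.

Observed coordinate differences: Δφ = -0.00224°, Δλ = +0.00152°.
Converting to metres (1° lat = 111600 m, cos φ = 0.835261): observed ΔN = -250.0 m, observed ΔE = 141.7 m.
Subtracting the expected shift leaves a residual of -250.0 − (-224) = -26.0 m north and 141.7 − (186) = -44.3 m east.
Residual distance = √((-26.0)² + (-44.3)²) = 51.4 m.

51 m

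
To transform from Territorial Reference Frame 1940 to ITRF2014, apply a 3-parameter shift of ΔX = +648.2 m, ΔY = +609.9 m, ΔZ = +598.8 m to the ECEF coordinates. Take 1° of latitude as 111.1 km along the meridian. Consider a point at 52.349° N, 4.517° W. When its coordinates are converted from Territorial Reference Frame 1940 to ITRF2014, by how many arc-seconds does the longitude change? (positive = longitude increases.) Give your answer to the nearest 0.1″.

Δλ = 35.0″

sin φ = 0.791746, cos φ = 0.610850, sin λ = -0.078755, cos λ = 0.996894.
East component: ΔE = −sin λ·ΔX + cos λ·ΔY = −(-0.078755)(648.2) + (0.996894)(609.9) = 659.05 m.
1° of latitude spans 111100 m; at latitude φ, 1° of longitude spans that × cos φ = 67865.5 m, so Δλ = 659.05 / 67865.5 × 3600 = 34.960″.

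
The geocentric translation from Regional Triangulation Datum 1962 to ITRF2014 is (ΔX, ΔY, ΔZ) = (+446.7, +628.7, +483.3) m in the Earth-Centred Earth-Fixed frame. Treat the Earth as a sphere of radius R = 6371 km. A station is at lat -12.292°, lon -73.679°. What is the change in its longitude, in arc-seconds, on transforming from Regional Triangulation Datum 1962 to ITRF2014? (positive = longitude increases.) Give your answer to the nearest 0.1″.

sin φ = -0.212894, cos φ = 0.977075, sin λ = -0.959702, cos λ = 0.281018.
East component: ΔE = −sin λ·ΔX + cos λ·ΔY = −(-0.959702)(446.7) + (0.281018)(628.7) = 605.38 m.
1° of latitude spans πR/180 = 111195 m; at latitude φ, 1° of longitude spans that × cos φ = 108645.8 m, so Δλ = 605.38 / 108645.8 × 3600 = 20.059″.

Δλ = 20.1″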